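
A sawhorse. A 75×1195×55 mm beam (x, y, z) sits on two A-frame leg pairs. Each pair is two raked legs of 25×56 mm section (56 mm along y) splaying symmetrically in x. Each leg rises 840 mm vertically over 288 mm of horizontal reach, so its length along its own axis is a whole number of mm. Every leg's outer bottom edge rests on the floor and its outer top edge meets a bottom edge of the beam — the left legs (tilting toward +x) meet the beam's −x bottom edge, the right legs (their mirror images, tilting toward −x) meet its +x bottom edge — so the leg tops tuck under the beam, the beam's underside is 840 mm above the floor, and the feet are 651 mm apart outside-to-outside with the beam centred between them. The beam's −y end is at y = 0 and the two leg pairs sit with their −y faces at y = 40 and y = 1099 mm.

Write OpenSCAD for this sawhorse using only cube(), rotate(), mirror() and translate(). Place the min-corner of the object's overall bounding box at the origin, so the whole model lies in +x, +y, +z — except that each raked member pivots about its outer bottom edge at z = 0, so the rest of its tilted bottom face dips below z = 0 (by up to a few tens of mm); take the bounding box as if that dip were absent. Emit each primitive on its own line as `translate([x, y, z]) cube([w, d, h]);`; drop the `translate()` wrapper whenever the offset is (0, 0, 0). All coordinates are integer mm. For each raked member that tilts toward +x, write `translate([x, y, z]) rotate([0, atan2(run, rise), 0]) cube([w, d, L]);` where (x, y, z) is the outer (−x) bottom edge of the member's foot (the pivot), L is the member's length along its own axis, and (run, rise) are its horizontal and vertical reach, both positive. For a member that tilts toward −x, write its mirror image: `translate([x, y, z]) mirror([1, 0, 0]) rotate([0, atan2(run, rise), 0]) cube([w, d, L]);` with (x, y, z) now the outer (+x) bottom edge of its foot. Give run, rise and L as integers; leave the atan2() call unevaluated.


// leg length = √(288² + 840²) = 888
// right-leg outer foot x = 2·288 + 75 = 651
// beam min-corner = (288, 0, 840)
translate([288, 0, 840]) cube([75, 1195, 55]);
translate([0, 40, 0]) rotate([0, atan2(288, 840), 0]) cube([25, 56, 888]);
translate([651, 40, 0]) mirror([1, 0, 0]) rotate([0, atan2(288, 840), 0]) cube([25, 56, 888]);
translate([0, 1099, 0]) rotate([0, atan2(288, 840), 0]) cube([25, 56, 888]);
translate([651, 1099, 0]) mirror([1, 0, 0]) rotate([0, atan2(288, 840), 0]) cube([25, 56, 888]);


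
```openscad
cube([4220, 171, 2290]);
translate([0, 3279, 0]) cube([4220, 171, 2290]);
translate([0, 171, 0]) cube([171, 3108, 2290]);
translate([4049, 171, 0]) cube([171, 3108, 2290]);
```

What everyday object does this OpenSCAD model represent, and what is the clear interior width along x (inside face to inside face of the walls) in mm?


A house (or room) frame. The interior width is 3878 mm.

Four 2290 mm walls enclosing a rectangle with no floor or roof — a room or house frame. Outside width is 4220 mm and wall thickness is 171 mm, so the interior width is 4220 − 2 × 171 = 3878 mm.


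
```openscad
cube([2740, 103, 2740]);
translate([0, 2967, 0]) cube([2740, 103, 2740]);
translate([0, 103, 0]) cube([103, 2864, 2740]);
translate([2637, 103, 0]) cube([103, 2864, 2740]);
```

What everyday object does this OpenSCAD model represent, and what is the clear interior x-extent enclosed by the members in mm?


A house (or room) frame. The interior width is 2534 mm.

Four 2740 mm walls enclosing a rectangle with no floor or roof — a room or house frame. Outside width is 2740 mm and wall thickness is 103 mm, so the interior width is 2740 − 2 × 103 = 2534 mm.


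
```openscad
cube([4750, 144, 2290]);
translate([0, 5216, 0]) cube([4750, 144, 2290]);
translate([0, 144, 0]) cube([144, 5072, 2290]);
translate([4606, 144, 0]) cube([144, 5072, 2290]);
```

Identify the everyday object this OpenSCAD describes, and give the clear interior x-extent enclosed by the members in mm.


A house (or room) frame. The interior width is 4462 mm.

Four 2290 mm walls enclosing a rectangle with no floor or roof — a room or house frame. Outside width is 4750 mm and wall thickness is 144 mm, so the interior width is 4750 − 2 × 144 = 4462 mm.


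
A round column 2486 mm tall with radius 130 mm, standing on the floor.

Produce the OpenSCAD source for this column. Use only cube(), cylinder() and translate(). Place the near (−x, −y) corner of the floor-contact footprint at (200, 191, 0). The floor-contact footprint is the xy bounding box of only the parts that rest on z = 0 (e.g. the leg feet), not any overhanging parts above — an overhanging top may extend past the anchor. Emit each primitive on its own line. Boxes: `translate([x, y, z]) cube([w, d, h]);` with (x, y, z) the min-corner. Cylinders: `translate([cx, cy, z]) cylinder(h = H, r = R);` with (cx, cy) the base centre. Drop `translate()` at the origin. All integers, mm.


translate([330, 321, 0]) cylinder(h = 2486, r = 130);


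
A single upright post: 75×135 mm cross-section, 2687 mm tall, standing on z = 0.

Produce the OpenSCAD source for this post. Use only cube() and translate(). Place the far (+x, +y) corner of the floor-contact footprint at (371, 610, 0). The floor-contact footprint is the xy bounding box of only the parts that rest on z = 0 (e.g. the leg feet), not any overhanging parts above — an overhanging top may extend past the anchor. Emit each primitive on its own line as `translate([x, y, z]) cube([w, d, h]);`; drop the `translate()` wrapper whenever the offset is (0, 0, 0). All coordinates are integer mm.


translate([296, 475, 0]) cube([75, 135, 2687]);


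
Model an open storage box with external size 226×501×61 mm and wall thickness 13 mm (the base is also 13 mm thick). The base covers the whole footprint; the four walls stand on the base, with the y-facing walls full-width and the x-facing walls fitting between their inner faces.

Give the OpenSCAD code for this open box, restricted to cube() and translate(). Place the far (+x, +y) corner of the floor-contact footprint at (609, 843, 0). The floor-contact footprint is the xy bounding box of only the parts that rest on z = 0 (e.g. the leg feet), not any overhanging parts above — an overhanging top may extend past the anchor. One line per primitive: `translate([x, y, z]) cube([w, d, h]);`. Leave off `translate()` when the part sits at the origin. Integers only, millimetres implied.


translate([383, 342, 0]) cube([226, 501, 13]);
translate([383, 342, 13]) cube([226, 13, 48]);
translate([383, 830, 13]) cube([226, 13, 48]);
translate([383, 355, 13]) cube([13, 475, 48]);
translate([596, 355, 13]) cube([13, 475, 48]);


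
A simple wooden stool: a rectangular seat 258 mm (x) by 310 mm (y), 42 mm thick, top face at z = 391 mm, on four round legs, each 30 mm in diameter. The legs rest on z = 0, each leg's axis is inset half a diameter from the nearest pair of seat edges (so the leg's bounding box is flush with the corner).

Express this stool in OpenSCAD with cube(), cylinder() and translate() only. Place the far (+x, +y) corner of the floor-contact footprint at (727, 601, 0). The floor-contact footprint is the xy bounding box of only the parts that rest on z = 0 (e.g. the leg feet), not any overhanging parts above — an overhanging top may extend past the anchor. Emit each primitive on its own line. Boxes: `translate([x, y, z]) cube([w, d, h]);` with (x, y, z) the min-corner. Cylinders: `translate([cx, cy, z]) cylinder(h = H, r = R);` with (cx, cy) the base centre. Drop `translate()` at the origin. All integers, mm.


// leg_h = 391 - 42 = 349
translate([469, 291, 349]) cube([258, 310, 42]);
translate([484, 306, 0]) cylinder(h = 349, r = 15);
translate([712, 306, 0]) cylinder(h = 349, r = 15);
translate([484, 586, 0]) cylinder(h = 349, r = 15);
translate([712, 586, 0]) cylinder(h = 349, r = 15);


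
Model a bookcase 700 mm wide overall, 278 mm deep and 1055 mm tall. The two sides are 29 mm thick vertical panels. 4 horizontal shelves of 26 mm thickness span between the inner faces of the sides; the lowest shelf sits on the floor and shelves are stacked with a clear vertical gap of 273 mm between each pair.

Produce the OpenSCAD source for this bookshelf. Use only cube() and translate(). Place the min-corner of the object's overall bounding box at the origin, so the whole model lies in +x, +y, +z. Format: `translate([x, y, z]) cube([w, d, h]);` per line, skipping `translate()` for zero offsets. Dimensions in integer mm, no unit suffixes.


cube([29, 278, 1055]);
translate([671, 0, 0]) cube([29, 278, 1055]);
translate([29, 0, 0]) cube([642, 278, 26]);
translate([29, 0, 299]) cube([642, 278, 26]);
translate([29, 0, 598]) cube([642, 278, 26]);
translate([29, 0, 897]) cube([642, 278, 26]);


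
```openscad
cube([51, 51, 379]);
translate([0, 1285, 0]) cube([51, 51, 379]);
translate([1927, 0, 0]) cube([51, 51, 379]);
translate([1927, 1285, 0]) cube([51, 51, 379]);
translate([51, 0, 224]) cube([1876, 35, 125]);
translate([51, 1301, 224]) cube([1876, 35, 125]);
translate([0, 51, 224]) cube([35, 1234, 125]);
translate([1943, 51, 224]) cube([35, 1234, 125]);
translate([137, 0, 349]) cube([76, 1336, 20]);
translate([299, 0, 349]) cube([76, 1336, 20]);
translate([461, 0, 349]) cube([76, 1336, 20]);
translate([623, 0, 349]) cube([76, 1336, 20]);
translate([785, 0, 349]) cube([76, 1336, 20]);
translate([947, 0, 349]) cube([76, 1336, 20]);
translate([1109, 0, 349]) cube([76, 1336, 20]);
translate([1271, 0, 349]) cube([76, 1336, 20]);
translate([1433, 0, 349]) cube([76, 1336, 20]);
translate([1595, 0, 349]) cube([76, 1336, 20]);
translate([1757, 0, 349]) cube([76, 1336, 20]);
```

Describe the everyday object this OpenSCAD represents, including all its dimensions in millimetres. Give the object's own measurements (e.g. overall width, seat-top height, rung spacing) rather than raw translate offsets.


A bed frame 1978 mm long (x) by 1336 mm wide (y). Four 51×51 mm corner posts, 379 mm tall, at the corners of the footprint. Four rails of 35 mm thickness and 125 mm height run between adjacent posts with their undersides at z = 224 mm, their outer faces flush with the outside of the frame (the two x-running rails run between the posts' inner faces; the two y-running rails run between the posts' inner faces). 11 slats, each 76 mm wide (x) and 20 mm thick, lie across the top of the two x-running rails, running the full 1336 mm width of the frame in y; along x they sit between the end posts with a 86 mm gap after the −x posts and between neighbouring slats, leaving 94 mm before the +x posts.


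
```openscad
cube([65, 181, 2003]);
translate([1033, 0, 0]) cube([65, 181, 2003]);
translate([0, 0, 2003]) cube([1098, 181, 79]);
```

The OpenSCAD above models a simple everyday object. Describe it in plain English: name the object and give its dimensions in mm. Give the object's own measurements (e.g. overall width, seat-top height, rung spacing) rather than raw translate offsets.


A door frame. The clear opening is 968 mm wide and 2003 mm high. Two 65 mm wide jambs, 181 mm deep, stand either side of the opening from the floor to the top of the opening. A 79 mm thick head sits across the top of both jambs, spanning the full outside width of the frame.


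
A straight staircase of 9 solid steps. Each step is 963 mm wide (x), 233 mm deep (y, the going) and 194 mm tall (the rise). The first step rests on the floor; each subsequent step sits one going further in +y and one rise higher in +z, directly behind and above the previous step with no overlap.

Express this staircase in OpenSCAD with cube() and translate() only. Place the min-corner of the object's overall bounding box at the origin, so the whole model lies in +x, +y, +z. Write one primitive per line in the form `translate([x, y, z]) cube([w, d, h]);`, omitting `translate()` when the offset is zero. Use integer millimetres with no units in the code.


cube([963, 233, 194]);
translate([0, 233, 194]) cube([963, 233, 194]);
translate([0, 466, 388]) cube([963, 233, 194]);
translate([0, 699, 582]) cube([963, 233, 194]);
translate([0, 932, 776]) cube([963, 233, 194]);
translate([0, 1165, 970]) cube([963, 233, 194]);
translate([0, 1398, 1164]) cube([963, 233, 194]);
translate([0, 1631, 1358]) cube([963, 233, 194]);
translate([0, 1864, 1552]) cube([963, 233, 194]);


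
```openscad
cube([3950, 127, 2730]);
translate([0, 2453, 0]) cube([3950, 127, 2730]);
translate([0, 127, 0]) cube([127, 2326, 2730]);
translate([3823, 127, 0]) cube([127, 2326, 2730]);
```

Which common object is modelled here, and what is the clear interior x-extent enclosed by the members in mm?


A house (or room) frame. The interior width is 3696 mm.

Four 2730 mm walls enclosing a rectangle with no floor or roof — a room or house frame. Outside width is 3950 mm and wall thickness is 127 mm, so the interior width is 3950 − 2 × 127 = 3696 mm.


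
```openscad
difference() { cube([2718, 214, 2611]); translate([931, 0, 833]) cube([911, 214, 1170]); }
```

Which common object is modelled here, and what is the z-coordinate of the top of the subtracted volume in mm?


A wall with a window opening. The window head height is 2003 mm.

A wall with a rectangular opening subtracted — a window. Sill at z = 833, opening 1170 mm tall, so the head is at 833 + 1170 = 2003 mm.


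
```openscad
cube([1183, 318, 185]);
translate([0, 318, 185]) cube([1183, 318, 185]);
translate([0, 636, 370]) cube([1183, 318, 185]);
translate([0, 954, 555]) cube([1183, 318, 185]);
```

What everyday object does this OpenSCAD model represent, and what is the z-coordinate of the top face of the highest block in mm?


A staircase. The total rise is 740 mm.

4 identical blocks, each offset up and back from the previous — a staircase. Each step is 185 mm tall and there are 4 of them, so the total rise is 4 × 185 = 740 mm.


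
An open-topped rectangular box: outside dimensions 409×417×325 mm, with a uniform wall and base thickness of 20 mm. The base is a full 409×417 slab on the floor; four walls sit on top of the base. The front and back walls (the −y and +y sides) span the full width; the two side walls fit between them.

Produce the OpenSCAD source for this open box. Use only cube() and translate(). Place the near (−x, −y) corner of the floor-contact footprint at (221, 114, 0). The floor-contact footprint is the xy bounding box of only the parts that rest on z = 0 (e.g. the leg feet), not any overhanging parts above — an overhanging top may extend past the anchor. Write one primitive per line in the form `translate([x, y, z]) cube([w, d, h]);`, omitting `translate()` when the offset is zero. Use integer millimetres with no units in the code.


translate([221, 114, 0]) cube([409, 417, 20]);
translate([221, 114, 20]) cube([409, 20, 305]);
translate([221, 511, 20]) cube([409, 20, 305]);
translate([221, 134, 20]) cube([20, 377, 305]);
translate([610, 134, 20]) cube([20, 377, 305]);


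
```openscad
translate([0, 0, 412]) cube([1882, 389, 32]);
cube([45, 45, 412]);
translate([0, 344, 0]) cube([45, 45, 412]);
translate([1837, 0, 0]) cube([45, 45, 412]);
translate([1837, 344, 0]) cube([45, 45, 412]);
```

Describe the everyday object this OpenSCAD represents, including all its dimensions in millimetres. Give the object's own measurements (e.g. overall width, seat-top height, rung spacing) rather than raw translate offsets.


A bench: a 1882×389 mm seat slab, 32 mm thick, top at z = 444 mm, on four 45×45 mm square legs flush with the seat corners and standing on z = 0.


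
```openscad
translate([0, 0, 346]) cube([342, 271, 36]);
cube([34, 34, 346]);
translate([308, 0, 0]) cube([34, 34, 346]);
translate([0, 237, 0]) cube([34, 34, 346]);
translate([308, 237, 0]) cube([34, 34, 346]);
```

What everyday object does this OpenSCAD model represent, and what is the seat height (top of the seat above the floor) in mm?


A stool. The seat height is 382 mm.

A 342×271×36 slab at z = 346 on four corner posts — a stool. The seat top is 346 + 36 = 382 mm.


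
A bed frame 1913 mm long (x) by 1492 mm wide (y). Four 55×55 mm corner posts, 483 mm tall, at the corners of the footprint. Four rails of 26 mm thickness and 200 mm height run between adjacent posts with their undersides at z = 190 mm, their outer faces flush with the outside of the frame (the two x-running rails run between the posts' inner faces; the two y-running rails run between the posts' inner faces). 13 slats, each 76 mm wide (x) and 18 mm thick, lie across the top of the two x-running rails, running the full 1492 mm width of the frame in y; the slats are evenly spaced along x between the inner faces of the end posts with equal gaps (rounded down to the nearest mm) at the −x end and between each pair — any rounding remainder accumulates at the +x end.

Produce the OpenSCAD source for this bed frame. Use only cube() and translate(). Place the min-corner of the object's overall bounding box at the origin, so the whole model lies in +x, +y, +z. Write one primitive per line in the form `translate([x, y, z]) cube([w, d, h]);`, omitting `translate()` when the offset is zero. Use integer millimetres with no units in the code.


cube([55, 55, 483]);
translate([0, 1437, 0]) cube([55, 55, 483]);
translate([1858, 0, 0]) cube([55, 55, 483]);
translate([1858, 1437, 0]) cube([55, 55, 483]);
translate([55, 0, 190]) cube([1803, 26, 200]);
translate([55, 1466, 190]) cube([1803, 26, 200]);
translate([0, 55, 190]) cube([26, 1382, 200]);
translate([1887, 55, 190]) cube([26, 1382, 200]);
translate([113, 0, 390]) cube([76, 1492, 18]);
translate([247, 0, 390]) cube([76, 1492, 18]);
translate([381, 0, 390]) cube([76, 1492, 18]);
translate([515, 0, 390]) cube([76, 1492, 18]);
translate([649, 0, 390]) cube([76, 1492, 18]);
translate([783, 0, 390]) cube([76, 1492, 18]);
translate([917, 0, 390]) cube([76, 1492, 18]);
translate([1051, 0, 390]) cube([76, 1492, 18]);
translate([1185, 0, 390]) cube([76, 1492, 18]);
translate([1319, 0, 390]) cube([76, 1492, 18]);
translate([1453, 0, 390]) cube([76, 1492, 18]);
translate([1587, 0, 390]) cube([76, 1492, 18]);
translate([1721, 0, 390]) cube([76, 1492, 18]);


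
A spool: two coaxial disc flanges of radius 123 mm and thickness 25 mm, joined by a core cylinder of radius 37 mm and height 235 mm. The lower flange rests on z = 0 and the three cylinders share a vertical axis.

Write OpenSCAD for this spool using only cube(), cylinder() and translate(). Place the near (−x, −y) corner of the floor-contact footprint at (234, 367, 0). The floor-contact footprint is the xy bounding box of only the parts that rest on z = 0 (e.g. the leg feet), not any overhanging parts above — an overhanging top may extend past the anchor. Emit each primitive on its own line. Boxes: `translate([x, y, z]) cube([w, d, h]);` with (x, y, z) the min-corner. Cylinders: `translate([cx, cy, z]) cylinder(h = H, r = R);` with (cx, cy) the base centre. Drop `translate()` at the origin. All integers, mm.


translate([357, 490, 0]) cylinder(h = 25, r = 123);
translate([357, 490, 25]) cylinder(h = 235, r = 37);
translate([357, 490, 260]) cylinder(h = 25, r = 123);


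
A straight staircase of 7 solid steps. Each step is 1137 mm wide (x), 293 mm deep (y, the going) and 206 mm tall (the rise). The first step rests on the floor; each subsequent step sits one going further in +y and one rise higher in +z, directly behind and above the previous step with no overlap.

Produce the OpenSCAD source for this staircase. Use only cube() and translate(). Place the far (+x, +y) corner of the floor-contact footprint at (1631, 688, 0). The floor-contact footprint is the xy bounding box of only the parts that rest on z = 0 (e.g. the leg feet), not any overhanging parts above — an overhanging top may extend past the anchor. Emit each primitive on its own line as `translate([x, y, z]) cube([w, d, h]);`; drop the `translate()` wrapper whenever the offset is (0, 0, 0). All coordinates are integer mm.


translate([494, 395, 0]) cube([1137, 293, 206]);
translate([494, 688, 206]) cube([1137, 293, 206]);
translate([494, 981, 412]) cube([1137, 293, 206]);
translate([494, 1274, 618]) cube([1137, 293, 206]);
translate([494, 1567, 824]) cube([1137, 293, 206]);
translate([494, 1860, 1030]) cube([1137, 293, 206]);
translate([494, 2153, 1236]) cube([1137, 293, 206]);


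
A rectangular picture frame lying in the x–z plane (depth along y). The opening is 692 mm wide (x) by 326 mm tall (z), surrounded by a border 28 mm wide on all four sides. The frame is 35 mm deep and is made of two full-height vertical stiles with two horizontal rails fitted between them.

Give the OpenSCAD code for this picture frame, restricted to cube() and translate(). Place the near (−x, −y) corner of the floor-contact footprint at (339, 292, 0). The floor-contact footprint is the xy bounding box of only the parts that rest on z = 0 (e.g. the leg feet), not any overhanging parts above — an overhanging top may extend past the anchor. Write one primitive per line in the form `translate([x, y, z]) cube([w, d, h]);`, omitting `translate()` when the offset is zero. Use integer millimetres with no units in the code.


translate([339, 292, 0]) cube([28, 35, 382]);
translate([1059, 292, 0]) cube([28, 35, 382]);
translate([367, 292, 0]) cube([692, 35, 28]);
translate([367, 292, 354]) cube([692, 35, 28]);


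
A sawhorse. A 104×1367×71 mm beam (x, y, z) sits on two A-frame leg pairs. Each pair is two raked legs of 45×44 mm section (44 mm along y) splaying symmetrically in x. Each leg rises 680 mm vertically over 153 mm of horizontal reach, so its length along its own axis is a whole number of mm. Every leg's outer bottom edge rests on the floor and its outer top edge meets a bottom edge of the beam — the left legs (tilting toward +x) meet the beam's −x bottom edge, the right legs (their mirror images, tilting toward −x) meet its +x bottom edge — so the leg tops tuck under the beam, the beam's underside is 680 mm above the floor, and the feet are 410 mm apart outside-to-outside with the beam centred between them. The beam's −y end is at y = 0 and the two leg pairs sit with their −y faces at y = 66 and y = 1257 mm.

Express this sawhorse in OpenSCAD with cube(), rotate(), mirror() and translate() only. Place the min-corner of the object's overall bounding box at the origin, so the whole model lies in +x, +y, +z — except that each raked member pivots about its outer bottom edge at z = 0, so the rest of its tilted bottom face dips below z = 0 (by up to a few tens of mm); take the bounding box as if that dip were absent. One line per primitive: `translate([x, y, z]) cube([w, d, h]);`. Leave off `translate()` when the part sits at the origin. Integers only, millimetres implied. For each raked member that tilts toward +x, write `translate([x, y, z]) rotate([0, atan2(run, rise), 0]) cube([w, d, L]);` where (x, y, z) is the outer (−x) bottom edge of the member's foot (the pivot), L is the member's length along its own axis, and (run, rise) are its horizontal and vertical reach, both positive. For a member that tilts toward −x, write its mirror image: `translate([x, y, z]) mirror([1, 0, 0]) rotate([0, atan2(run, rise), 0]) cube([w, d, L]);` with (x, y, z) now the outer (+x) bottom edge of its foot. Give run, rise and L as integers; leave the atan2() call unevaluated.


translate([153, 0, 680]) cube([104, 1367, 71]);
translate([0, 66, 0]) rotate([0, atan2(153, 680), 0]) cube([45, 44, 697]);
translate([410, 66, 0]) mirror([1, 0, 0]) rotate([0, atan2(153, 680), 0]) cube([45, 44, 697]);
translate([0, 1257, 0]) rotate([0, atan2(153, 680), 0]) cube([45, 44, 697]);
translate([410, 1257, 0]) mirror([1, 0, 0]) rotate([0, atan2(153, 680), 0]) cube([45, 44, 697]);


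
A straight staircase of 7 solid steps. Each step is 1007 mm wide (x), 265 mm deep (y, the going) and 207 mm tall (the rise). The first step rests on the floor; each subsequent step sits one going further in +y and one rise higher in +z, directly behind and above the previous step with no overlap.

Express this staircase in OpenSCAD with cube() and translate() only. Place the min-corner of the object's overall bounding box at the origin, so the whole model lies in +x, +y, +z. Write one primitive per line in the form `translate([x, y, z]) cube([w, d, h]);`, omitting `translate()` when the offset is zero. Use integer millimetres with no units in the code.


cube([1007, 265, 207]);
translate([0, 265, 207]) cube([1007, 265, 207]);
translate([0, 530, 414]) cube([1007, 265, 207]);
translate([0, 795, 621]) cube([1007, 265, 207]);
translate([0, 1060, 828]) cube([1007, 265, 207]);
translate([0, 1325, 1035]) cube([1007, 265, 207]);
translate([0, 1590, 1242]) cube([1007, 265, 207]);


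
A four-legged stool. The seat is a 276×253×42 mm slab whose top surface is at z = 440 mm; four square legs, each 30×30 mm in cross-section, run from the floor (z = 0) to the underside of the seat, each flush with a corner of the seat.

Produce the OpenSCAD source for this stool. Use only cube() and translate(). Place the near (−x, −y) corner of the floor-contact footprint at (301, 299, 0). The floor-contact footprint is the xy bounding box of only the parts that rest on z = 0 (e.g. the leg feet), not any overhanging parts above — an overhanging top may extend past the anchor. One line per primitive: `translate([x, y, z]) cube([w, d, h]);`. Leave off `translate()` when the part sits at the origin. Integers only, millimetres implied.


translate([301, 299, 398]) cube([276, 253, 42]);
translate([301, 299, 0]) cube([30, 30, 398]);
translate([547, 299, 0]) cube([30, 30, 398]);
translate([301, 522, 0]) cube([30, 30, 398]);
translate([547, 522, 0]) cube([30, 30, 398]);


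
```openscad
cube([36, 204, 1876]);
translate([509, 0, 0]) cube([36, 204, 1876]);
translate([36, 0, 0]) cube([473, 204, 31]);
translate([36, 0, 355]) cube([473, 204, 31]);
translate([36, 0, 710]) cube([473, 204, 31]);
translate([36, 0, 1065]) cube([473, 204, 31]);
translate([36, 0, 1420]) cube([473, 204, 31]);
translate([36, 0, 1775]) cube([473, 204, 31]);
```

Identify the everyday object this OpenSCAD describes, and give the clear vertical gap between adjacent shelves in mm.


A bookshelf. The clear shelf gap is 324 mm.

Two tall side panels with 6 horizontal boards between them — a bookshelf. The first two shelf undersides are at z = 0 and z = 355; with shelf thickness 31, the clear gap is 355 − 0 − 31 = 324 mm.


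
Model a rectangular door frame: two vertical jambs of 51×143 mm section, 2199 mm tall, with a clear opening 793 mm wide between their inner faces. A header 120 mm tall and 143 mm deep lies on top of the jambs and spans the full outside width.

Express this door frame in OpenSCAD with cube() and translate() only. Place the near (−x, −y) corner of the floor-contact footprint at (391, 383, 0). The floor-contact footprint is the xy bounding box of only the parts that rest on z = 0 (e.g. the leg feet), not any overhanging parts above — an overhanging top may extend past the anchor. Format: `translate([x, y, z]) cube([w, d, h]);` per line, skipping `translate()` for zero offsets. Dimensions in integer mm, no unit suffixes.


translate([391, 383, 0]) cube([51, 143, 2199]);
translate([1235, 383, 0]) cube([51, 143, 2199]);
translate([391, 383, 2199]) cube([895, 143, 120]);


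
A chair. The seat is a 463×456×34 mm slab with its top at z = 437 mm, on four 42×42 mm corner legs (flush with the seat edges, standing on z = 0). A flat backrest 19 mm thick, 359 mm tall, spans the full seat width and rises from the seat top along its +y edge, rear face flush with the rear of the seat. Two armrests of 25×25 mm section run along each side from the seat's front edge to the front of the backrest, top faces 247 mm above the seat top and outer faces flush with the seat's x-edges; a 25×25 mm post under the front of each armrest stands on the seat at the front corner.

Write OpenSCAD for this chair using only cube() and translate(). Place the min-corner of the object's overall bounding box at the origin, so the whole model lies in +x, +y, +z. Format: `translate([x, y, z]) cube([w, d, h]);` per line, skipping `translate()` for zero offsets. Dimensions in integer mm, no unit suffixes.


translate([0, 0, 403]) cube([463, 456, 34]);
cube([42, 42, 403]);
translate([421, 0, 0]) cube([42, 42, 403]);
translate([0, 414, 0]) cube([42, 42, 403]);
translate([421, 414, 0]) cube([42, 42, 403]);
translate([0, 437, 437]) cube([463, 19, 359]);
translate([0, 0, 659]) cube([25, 437, 25]);
translate([438, 0, 659]) cube([25, 437, 25]);
translate([0, 0, 437]) cube([25, 25, 222]);
translate([438, 0, 437]) cube([25, 25, 222]);


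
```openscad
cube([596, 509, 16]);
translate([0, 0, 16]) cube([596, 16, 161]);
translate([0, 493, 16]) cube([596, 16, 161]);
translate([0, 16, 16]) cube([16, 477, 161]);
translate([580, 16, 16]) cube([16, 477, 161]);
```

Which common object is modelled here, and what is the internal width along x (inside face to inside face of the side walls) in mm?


An open box. The internal width is 564 mm.

A 596×509 base slab with four walls standing on it — an open box. The base is 596 mm wide and the walls are 16 mm thick, so the internal width is 596 − 2 × 16 = 564 mm.


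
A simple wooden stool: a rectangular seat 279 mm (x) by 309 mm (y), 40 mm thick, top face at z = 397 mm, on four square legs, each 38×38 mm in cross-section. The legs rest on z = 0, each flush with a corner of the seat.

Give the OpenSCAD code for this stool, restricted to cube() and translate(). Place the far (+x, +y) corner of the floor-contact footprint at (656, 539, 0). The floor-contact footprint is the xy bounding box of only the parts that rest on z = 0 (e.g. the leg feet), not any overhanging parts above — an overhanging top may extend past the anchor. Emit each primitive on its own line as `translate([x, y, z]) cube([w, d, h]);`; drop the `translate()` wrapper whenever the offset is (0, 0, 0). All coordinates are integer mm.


translate([377, 230, 357]) cube([279, 309, 40]);
translate([377, 230, 0]) cube([38, 38, 357]);
translate([618, 230, 0]) cube([38, 38, 357]);
translate([377, 501, 0]) cube([38, 38, 357]);
translate([618, 501, 0]) cube([38, 38, 357]);


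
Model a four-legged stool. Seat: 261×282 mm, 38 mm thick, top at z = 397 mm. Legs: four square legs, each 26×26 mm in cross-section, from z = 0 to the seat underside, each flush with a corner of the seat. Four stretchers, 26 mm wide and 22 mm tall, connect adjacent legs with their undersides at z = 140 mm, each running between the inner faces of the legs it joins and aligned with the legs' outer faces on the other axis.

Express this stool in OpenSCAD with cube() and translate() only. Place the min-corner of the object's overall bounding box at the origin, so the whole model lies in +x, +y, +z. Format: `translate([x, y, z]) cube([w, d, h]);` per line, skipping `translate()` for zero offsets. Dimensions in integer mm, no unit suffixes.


// leg_h = 397 - 38 = 359
// stretcher span = 261 - 2*26 = 209
translate([0, 0, 359]) cube([261, 282, 38]);
cube([26, 26, 359]);
translate([235, 0, 0]) cube([26, 26, 359]);
translate([0, 256, 0]) cube([26, 26, 359]);
translate([235, 256, 0]) cube([26, 26, 359]);
translate([26, 0, 140]) cube([209, 26, 22]);
translate([26, 256, 140]) cube([209, 26, 22]);
translate([0, 26, 140]) cube([26, 230, 22]);
translate([235, 26, 140]) cube([26, 230, 22]);


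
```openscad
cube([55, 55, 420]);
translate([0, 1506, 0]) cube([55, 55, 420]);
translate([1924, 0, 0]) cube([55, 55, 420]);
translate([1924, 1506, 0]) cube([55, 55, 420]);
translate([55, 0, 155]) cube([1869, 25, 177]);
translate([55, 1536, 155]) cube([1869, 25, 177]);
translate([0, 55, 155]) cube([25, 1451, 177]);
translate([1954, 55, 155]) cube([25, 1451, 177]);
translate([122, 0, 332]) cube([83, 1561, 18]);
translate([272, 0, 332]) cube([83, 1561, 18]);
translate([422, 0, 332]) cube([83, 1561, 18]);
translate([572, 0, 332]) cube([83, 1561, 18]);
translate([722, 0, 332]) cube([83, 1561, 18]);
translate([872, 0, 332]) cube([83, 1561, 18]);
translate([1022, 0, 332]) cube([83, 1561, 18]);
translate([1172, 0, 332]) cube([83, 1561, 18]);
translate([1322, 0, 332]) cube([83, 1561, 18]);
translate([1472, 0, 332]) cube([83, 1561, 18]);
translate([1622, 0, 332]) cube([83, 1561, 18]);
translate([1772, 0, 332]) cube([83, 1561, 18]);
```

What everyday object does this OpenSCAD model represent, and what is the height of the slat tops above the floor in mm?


A bed frame. The slat-top height is 350 mm.

Four posts, four rails, and a row of slats — a bed frame. Slats sit on the rails at z = 155 + 177 = 332; with slat thickness 18, the top is 350 mm.


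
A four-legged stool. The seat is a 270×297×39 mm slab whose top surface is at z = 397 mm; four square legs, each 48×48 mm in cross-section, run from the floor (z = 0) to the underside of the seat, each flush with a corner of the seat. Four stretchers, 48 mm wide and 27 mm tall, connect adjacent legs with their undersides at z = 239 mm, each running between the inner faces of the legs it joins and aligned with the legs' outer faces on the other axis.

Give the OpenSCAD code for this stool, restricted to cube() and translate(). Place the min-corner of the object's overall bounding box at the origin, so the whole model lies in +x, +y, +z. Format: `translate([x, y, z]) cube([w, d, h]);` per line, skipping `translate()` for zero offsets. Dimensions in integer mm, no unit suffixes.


translate([0, 0, 358]) cube([270, 297, 39]);
cube([48, 48, 358]);
translate([222, 0, 0]) cube([48, 48, 358]);
translate([0, 249, 0]) cube([48, 48, 358]);
translate([222, 249, 0]) cube([48, 48, 358]);
translate([48, 0, 239]) cube([174, 48, 27]);
translate([48, 249, 239]) cube([174, 48, 27]);
translate([0, 48, 239]) cube([48, 201, 27]);
translate([222, 48, 239]) cube([48, 201, 27]);


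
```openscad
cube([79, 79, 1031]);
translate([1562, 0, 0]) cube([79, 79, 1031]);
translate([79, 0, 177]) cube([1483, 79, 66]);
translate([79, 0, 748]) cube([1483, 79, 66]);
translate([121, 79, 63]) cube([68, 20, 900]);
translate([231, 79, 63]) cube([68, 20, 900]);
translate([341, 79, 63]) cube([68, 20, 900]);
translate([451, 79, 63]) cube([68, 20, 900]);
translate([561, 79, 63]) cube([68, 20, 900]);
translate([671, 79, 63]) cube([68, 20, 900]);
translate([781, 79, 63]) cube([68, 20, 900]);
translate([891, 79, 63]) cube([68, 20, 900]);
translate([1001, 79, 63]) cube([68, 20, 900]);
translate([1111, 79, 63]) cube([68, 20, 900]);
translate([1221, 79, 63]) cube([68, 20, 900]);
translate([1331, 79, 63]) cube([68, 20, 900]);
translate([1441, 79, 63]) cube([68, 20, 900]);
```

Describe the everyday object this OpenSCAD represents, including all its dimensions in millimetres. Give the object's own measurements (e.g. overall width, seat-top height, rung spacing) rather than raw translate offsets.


A fence section. Two 79×79 mm posts, 1031 mm tall, stand on the floor with a clear span of 1483 mm between their inner faces. Two horizontal rails of 79×66 mm section span the gap between the posts with their undersides at z = 177 mm and z = 748 mm, flush with the posts' −y face. 13 pickets, each 68 mm wide, 20 mm thick and 900 mm tall, are fixed to the +y face of the rails with their bottoms at z = 63 mm, spaced across the span with a 42 mm gap after the −x post and between neighbouring pickets, with 53 mm left before the +x post.


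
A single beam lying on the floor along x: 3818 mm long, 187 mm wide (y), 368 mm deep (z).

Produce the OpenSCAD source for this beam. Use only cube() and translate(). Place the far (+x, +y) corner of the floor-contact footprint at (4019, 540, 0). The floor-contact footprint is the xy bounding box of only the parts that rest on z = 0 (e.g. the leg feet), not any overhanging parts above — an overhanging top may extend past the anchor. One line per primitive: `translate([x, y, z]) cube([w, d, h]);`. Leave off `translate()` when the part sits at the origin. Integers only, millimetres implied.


translate([201, 353, 0]) cube([3818, 187, 368]);


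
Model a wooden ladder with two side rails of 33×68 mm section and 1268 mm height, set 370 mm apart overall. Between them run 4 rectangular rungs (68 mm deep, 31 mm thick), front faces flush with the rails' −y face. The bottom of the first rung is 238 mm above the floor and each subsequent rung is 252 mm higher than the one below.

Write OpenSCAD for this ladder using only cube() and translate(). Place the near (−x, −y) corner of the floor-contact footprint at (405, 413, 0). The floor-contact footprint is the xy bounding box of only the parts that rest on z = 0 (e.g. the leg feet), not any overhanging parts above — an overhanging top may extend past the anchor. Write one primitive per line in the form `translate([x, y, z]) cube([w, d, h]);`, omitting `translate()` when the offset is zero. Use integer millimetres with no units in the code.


translate([405, 413, 0]) cube([33, 68, 1268]);
translate([742, 413, 0]) cube([33, 68, 1268]);
translate([438, 413, 238]) cube([304, 68, 31]);
translate([438, 413, 490]) cube([304, 68, 31]);
translate([438, 413, 742]) cube([304, 68, 31]);
translate([438, 413, 994]) cube([304, 68, 31]);


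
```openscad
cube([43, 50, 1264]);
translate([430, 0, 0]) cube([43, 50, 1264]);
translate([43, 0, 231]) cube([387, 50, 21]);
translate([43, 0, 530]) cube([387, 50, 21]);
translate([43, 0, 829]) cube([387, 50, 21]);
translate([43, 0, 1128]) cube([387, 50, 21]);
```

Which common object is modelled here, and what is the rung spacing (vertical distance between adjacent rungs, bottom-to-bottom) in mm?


A ladder. The rung spacing is 299 mm.

Two tall 43×50 posts with 4 short bars between them — a ladder. Adjacent rungs sit at z = 231 and z = 530, so the spacing is 530 − 231 = 299 mm.


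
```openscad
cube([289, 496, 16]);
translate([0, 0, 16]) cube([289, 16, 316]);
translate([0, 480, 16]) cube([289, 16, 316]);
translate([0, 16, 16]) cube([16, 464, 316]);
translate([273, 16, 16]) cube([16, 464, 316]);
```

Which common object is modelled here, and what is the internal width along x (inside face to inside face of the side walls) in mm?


An open box. The internal width is 257 mm.

A 289×496 base slab with four walls standing on it — an open box. The base is 289 mm wide and the walls are 16 mm thick, so the internal width is 289 − 2 × 16 = 257 mm.


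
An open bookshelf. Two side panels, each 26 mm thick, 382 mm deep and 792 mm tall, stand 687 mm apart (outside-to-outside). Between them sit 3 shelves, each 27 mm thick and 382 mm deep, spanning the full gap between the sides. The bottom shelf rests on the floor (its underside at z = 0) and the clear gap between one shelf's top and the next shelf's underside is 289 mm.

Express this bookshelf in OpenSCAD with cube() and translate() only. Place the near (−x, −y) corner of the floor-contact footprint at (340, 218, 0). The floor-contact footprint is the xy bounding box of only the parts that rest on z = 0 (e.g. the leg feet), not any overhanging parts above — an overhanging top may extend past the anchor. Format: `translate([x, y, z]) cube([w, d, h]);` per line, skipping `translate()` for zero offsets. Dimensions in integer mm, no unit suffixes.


translate([340, 218, 0]) cube([26, 382, 792]);
translate([1001, 218, 0]) cube([26, 382, 792]);
translate([366, 218, 0]) cube([635, 382, 27]);
translate([366, 218, 316]) cube([635, 382, 27]);
translate([366, 218, 632]) cube([635, 382, 27]);


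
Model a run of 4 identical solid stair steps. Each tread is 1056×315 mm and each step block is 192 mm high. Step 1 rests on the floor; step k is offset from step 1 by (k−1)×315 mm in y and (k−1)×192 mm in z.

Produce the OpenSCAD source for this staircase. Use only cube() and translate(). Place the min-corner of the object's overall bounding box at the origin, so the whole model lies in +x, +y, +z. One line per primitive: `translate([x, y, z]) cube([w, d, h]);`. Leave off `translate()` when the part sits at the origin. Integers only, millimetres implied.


cube([1056, 315, 192]);
translate([0, 315, 192]) cube([1056, 315, 192]);
translate([0, 630, 384]) cube([1056, 315, 192]);
translate([0, 945, 576]) cube([1056, 315, 192]);


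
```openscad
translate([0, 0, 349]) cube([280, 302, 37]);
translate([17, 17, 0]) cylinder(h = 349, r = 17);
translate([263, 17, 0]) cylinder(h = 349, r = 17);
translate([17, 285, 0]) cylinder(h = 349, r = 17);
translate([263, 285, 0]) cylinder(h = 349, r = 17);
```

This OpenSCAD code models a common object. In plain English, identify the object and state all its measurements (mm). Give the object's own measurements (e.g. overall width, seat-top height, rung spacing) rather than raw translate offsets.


A simple wooden stool: a rectangular seat 280 mm (x) by 302 mm (y), 37 mm thick, top face at z = 386 mm, on four round legs, each 34 mm in diameter. The legs rest on z = 0, each leg's axis is inset half a diameter from the nearest pair of seat edges (so the leg's bounding box is flush with the corner).
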